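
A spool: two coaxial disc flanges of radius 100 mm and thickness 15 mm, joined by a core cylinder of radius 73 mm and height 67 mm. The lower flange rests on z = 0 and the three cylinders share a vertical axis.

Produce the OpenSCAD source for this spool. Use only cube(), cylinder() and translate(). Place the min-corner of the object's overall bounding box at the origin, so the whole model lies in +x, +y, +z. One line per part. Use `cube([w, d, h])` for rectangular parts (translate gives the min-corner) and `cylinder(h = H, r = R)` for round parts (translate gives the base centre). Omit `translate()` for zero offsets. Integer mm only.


translate([100, 100, 0]) cylinder(h = 15, r = 100);
translate([100, 100, 15]) cylinder(h = 67, r = 73);
translate([100, 100, 82]) cylinder(h = 15, r = 100);


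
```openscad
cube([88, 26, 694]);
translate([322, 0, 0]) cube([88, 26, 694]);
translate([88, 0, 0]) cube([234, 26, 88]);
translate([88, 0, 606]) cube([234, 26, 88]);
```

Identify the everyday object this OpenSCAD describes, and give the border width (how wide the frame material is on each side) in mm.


A picture frame. The border width is 88 mm.

Four thin pieces enclosing a rectangular opening — a picture frame. The two full-height stiles are 694 mm tall; the top rail sits at z = 606 and is 88 mm tall, so the border above the opening is 694 − 606 = 88 mm, matching the stile x-width.


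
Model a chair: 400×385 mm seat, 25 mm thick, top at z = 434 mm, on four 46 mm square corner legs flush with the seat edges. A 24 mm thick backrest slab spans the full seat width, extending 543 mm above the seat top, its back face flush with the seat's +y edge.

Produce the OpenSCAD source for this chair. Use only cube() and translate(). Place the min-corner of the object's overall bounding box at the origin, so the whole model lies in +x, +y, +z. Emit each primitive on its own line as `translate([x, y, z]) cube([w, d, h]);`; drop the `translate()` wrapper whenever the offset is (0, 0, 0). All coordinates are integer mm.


translate([0, 0, 409]) cube([400, 385, 25]);
cube([46, 46, 409]);
translate([354, 0, 0]) cube([46, 46, 409]);
translate([0, 339, 0]) cube([46, 46, 409]);
translate([354, 339, 0]) cube([46, 46, 409]);
translate([0, 361, 434]) cube([400, 24, 543]);


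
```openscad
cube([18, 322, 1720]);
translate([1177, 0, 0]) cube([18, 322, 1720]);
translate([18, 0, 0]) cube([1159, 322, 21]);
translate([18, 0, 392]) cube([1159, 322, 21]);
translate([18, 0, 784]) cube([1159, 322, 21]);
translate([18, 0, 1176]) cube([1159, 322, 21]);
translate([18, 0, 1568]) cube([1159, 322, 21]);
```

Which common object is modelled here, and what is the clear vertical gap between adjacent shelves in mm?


A bookshelf. The clear shelf gap is 371 mm.

Two tall side panels with 5 horizontal boards between them — a bookshelf. The first two shelf undersides are at z = 0 and z = 392; with shelf thickness 21, the clear gap is 392 − 0 − 21 = 371 mm.


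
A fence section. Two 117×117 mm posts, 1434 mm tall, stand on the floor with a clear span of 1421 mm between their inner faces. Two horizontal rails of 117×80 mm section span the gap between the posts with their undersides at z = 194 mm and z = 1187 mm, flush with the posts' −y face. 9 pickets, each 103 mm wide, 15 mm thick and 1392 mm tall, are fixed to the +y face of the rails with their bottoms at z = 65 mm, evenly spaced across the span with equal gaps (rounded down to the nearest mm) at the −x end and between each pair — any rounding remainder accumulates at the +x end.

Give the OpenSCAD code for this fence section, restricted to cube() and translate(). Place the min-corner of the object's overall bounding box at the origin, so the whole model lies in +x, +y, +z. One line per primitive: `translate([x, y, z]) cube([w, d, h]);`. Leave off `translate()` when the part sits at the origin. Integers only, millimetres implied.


cube([117, 117, 1434]);
translate([1538, 0, 0]) cube([117, 117, 1434]);
translate([117, 0, 194]) cube([1421, 117, 80]);
translate([117, 0, 1187]) cube([1421, 117, 80]);
translate([166, 117, 65]) cube([103, 15, 1392]);
translate([318, 117, 65]) cube([103, 15, 1392]);
translate([470, 117, 65]) cube([103, 15, 1392]);
translate([622, 117, 65]) cube([103, 15, 1392]);
translate([774, 117, 65]) cube([103, 15, 1392]);
translate([926, 117, 65]) cube([103, 15, 1392]);
translate([1078, 117, 65]) cube([103, 15, 1392]);
translate([1230, 117, 65]) cube([103, 15, 1392]);
translate([1382, 117, 65]) cube([103, 15, 1392]);


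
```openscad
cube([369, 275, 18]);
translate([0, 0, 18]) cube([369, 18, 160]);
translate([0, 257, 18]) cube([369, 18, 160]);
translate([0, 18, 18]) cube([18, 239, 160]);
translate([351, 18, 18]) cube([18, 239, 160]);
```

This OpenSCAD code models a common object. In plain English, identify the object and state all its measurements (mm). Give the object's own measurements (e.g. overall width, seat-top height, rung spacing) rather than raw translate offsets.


An open-topped rectangular box: outside dimensions 369×275×178 mm, with a uniform wall and base thickness of 18 mm. The base is a full 369×275 slab on the floor; four walls sit on top of the base. The front and back walls (the −y and +y sides) span the full width; the two side walls fit between them.


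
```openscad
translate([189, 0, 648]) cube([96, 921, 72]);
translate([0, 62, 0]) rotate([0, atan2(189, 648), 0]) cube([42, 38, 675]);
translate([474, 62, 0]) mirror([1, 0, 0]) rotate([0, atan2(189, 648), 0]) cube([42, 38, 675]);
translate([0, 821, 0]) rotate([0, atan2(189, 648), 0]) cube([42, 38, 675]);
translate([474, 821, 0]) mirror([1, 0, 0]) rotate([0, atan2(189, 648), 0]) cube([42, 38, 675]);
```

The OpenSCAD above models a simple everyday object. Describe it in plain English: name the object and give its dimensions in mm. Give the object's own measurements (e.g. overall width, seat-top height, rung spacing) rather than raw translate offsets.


A sawhorse. A 96×921×72 mm beam (x, y, z) sits on two A-frame leg pairs. Each pair is two raked legs of 42×38 mm section (38 mm along y) splaying symmetrically in x. Each leg rises 648 mm vertically over 189 mm of horizontal reach and is 675 mm long along its own axis. Every leg's outer bottom edge rests on the floor and its outer top edge meets a bottom edge of the beam — the left legs (tilting toward +x) meet the beam's −x bottom edge, the right legs (their mirror images, tilting toward −x) meet its +x bottom edge — so the leg tops tuck under the beam, the beam's underside is 648 mm above the floor, and the feet are 474 mm apart outside-to-outside with the beam centred between them. The two leg pairs are set in 62 mm from either end of the beam.


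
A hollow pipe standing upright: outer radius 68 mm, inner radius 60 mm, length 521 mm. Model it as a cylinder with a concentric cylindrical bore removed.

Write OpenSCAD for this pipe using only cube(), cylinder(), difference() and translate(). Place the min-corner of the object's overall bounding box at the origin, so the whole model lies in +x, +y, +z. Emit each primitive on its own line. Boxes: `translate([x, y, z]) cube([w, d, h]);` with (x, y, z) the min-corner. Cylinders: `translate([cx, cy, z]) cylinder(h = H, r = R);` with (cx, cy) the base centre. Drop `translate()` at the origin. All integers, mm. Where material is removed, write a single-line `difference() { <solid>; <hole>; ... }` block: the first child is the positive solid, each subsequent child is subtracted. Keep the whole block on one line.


difference() { translate([68, 68, 0]) cylinder(h = 521, r = 68); translate([68, 68, 0]) cylinder(h = 521, r = 60); }


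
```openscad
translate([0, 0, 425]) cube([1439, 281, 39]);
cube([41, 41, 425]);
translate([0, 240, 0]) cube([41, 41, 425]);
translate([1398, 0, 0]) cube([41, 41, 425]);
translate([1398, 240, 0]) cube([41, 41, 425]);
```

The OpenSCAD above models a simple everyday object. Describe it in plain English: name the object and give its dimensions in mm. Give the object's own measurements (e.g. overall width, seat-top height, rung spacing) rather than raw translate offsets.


A long wooden bench with a 1439 mm (x) × 281 mm (y) seat, 39 mm thick, its top surface 464 mm above the floor. Four 41 mm square legs at the seat corners, flush with the edges, run from z = 0 to the seat underside.


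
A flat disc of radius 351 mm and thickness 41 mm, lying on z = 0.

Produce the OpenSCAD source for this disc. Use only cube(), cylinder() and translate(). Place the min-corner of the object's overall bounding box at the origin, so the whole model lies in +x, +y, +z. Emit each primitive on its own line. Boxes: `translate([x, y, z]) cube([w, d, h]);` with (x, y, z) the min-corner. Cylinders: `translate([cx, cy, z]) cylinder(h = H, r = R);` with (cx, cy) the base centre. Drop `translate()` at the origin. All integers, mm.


translate([351, 351, 0]) cylinder(h = 41, r = 351);


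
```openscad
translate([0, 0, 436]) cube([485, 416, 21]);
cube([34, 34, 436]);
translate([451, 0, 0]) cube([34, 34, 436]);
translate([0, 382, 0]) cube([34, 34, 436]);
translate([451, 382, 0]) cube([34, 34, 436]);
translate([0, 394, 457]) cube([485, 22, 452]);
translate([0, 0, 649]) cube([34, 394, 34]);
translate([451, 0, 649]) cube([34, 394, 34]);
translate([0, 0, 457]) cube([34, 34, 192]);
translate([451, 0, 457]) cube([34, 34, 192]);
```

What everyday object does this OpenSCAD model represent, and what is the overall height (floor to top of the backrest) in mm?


A chair. The overall height is 909 mm.

A slab on four corner posts with a tall panel at the back — a chair. The seat slab sits at z = 436 with thickness 21, and the 452 mm backrest starts at the seat top, so the overall height is 436 + 21 + 452 = 909 mm.


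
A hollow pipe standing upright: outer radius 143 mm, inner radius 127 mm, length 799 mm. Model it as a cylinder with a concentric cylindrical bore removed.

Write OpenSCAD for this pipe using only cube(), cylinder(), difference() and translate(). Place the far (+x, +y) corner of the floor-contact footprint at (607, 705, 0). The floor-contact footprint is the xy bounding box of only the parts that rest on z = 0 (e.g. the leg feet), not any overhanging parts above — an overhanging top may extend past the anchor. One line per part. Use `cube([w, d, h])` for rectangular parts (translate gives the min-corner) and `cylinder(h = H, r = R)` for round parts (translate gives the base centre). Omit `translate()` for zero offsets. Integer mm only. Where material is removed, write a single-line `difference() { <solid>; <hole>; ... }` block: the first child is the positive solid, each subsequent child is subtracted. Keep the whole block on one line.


difference() { translate([464, 562, 0]) cylinder(h = 799, r = 143); translate([464, 562, 0]) cylinder(h = 799, r = 127); }


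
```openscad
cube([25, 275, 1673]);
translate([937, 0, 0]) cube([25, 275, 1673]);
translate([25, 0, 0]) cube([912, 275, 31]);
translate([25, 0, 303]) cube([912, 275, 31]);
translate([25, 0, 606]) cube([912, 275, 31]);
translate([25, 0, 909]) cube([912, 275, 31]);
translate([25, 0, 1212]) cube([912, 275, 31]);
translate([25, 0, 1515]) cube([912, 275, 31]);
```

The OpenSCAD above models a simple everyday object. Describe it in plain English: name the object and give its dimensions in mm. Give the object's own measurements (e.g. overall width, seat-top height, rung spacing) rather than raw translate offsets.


An open bookshelf. Two side panels, each 25 mm thick, 275 mm deep and 1673 mm tall, stand 962 mm apart (outside-to-outside). Between them sit 6 shelves, each 31 mm thick and 275 mm deep, spanning the full gap between the sides. The bottom shelf rests on the floor (its underside at z = 0) and the clear gap between one shelf's top and the next shelf's underside is 272 mm.


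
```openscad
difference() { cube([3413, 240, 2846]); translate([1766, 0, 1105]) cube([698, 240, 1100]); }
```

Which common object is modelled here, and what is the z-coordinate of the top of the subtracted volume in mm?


A wall with a window opening. The window head height is 2205 mm.

A wall with a rectangular opening subtracted — a window. Sill at z = 1105, opening 1100 mm tall, so the head is at 1105 + 1100 = 2205 mm.


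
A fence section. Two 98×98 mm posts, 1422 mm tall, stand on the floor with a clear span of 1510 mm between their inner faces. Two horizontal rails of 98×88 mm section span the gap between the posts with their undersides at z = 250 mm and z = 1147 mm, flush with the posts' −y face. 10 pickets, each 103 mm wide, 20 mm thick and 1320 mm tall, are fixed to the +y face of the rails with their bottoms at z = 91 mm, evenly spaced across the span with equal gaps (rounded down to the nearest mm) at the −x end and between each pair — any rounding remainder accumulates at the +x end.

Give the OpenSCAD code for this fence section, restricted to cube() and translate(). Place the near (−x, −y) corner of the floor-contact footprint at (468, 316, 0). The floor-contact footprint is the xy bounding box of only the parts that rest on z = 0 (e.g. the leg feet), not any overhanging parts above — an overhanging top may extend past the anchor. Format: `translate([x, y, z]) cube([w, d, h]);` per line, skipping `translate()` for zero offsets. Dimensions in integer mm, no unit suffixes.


translate([468, 316, 0]) cube([98, 98, 1422]);
translate([2076, 316, 0]) cube([98, 98, 1422]);
translate([566, 316, 250]) cube([1510, 98, 88]);
translate([566, 316, 1147]) cube([1510, 98, 88]);
translate([609, 414, 91]) cube([103, 20, 1320]);
translate([755, 414, 91]) cube([103, 20, 1320]);
translate([901, 414, 91]) cube([103, 20, 1320]);
translate([1047, 414, 91]) cube([103, 20, 1320]);
translate([1193, 414, 91]) cube([103, 20, 1320]);
translate([1339, 414, 91]) cube([103, 20, 1320]);
translate([1485, 414, 91]) cube([103, 20, 1320]);
translate([1631, 414, 91]) cube([103, 20, 1320]);
translate([1777, 414, 91]) cube([103, 20, 1320]);
translate([1923, 414, 91]) cube([103, 20, 1320]);


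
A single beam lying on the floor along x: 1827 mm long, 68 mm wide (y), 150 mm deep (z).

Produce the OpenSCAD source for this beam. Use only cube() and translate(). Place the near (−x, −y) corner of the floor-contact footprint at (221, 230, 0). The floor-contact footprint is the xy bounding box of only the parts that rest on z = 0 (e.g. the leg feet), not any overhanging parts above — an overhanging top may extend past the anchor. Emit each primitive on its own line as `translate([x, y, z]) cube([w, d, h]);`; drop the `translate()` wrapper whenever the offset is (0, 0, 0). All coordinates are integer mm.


translate([221, 230, 0]) cube([1827, 68, 150]);


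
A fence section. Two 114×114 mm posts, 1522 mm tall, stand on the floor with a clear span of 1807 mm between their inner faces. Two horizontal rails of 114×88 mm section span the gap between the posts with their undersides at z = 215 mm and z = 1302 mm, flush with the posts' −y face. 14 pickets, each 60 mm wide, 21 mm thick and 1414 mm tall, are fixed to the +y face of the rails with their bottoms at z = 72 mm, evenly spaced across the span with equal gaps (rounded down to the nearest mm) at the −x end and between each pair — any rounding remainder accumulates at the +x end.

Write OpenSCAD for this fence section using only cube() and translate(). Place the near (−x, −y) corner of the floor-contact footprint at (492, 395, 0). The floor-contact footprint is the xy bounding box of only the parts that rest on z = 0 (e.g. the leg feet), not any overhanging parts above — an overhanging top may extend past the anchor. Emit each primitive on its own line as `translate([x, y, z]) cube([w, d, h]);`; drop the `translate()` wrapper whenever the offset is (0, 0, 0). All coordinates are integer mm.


translate([492, 395, 0]) cube([114, 114, 1522]);
translate([2413, 395, 0]) cube([114, 114, 1522]);
translate([606, 395, 215]) cube([1807, 114, 88]);
translate([606, 395, 1302]) cube([1807, 114, 88]);
translate([670, 509, 72]) cube([60, 21, 1414]);
translate([794, 509, 72]) cube([60, 21, 1414]);
translate([918, 509, 72]) cube([60, 21, 1414]);
translate([1042, 509, 72]) cube([60, 21, 1414]);
translate([1166, 509, 72]) cube([60, 21, 1414]);
translate([1290, 509, 72]) cube([60, 21, 1414]);
translate([1414, 509, 72]) cube([60, 21, 1414]);
translate([1538, 509, 72]) cube([60, 21, 1414]);
translate([1662, 509, 72]) cube([60, 21, 1414]);
translate([1786, 509, 72]) cube([60, 21, 1414]);
translate([1910, 509, 72]) cube([60, 21, 1414]);
translate([2034, 509, 72]) cube([60, 21, 1414]);
translate([2158, 509, 72]) cube([60, 21, 1414]);
translate([2282, 509, 72]) cube([60, 21, 1414]);


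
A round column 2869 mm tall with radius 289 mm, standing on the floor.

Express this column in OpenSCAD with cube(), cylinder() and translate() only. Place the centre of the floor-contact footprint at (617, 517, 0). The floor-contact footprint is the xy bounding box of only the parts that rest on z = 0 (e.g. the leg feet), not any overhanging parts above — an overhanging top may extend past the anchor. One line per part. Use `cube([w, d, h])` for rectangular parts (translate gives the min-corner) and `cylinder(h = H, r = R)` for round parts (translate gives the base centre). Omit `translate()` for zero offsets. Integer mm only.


translate([617, 517, 0]) cylinder(h = 2869, r = 289);


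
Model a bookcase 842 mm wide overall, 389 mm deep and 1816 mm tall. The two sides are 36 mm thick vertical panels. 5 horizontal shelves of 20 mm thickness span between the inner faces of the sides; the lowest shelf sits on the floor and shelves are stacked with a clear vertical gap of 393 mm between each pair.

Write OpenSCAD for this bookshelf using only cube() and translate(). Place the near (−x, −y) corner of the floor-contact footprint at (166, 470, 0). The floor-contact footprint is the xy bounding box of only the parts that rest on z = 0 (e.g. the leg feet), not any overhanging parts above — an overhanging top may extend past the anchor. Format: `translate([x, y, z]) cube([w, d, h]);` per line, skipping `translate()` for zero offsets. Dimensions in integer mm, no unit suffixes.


translate([166, 470, 0]) cube([36, 389, 1816]);
translate([972, 470, 0]) cube([36, 389, 1816]);
translate([202, 470, 0]) cube([770, 389, 20]);
translate([202, 470, 413]) cube([770, 389, 20]);
translate([202, 470, 826]) cube([770, 389, 20]);
translate([202, 470, 1239]) cube([770, 389, 20]);
translate([202, 470, 1652]) cube([770, 389, 20]);


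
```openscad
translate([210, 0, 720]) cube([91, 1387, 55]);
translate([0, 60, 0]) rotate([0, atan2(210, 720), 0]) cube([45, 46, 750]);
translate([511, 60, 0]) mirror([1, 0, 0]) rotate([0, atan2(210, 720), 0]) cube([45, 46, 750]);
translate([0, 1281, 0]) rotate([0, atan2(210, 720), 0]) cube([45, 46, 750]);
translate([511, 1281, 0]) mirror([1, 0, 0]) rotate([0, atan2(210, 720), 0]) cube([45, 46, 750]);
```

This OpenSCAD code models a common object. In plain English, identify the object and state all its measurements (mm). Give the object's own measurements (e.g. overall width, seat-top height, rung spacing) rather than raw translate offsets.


A sawhorse. A 91×1387×55 mm beam (x, y, z) sits on two A-frame leg pairs. Each pair is two raked legs of 45×46 mm section (46 mm along y) splaying symmetrically in x. Each leg rises 720 mm vertically over 210 mm of horizontal reach and is 750 mm long along its own axis. Every leg's outer bottom edge rests on the floor and its outer top edge meets a bottom edge of the beam — the left legs (tilting toward +x) meet the beam's −x bottom edge, the right legs (their mirror images, tilting toward −x) meet its +x bottom edge — so the leg tops tuck under the beam, the beam's underside is 720 mm above the floor, and the feet are 511 mm apart outside-to-outside with the beam centred between them. The two leg pairs are set in 60 mm from either end of the beam.


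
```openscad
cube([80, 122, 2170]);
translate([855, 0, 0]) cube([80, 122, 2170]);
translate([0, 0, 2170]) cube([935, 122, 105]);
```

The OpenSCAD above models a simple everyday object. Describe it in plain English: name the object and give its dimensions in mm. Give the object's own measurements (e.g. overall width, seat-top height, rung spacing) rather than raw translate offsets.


A door frame. The clear opening is 775 mm wide and 2170 mm high. Two 80 mm wide jambs, 122 mm deep, stand either side of the opening from the floor to the top of the opening. A 105 mm thick head sits across the top of both jambs, spanning the full outside width of the frame.


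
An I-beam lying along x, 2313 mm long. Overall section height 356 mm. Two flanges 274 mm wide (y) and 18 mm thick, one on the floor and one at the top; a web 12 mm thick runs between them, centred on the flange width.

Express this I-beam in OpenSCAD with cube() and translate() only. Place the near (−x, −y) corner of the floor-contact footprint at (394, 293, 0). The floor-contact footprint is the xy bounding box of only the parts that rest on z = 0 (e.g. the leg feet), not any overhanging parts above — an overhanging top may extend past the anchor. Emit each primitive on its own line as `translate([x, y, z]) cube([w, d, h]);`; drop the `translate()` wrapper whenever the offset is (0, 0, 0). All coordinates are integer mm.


translate([394, 293, 0]) cube([2313, 274, 18]);
translate([394, 424, 18]) cube([2313, 12, 320]);
translate([394, 293, 338]) cube([2313, 274, 18]);


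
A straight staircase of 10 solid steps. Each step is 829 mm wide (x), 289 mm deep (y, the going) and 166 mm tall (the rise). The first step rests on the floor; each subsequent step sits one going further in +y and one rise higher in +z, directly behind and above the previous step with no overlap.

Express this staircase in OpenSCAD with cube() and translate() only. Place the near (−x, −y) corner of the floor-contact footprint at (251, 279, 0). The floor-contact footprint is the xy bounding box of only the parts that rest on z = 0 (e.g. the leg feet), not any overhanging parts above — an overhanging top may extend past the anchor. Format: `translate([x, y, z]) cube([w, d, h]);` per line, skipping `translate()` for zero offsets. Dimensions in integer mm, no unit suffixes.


translate([251, 279, 0]) cube([829, 289, 166]);
translate([251, 568, 166]) cube([829, 289, 166]);
translate([251, 857, 332]) cube([829, 289, 166]);
translate([251, 1146, 498]) cube([829, 289, 166]);
translate([251, 1435, 664]) cube([829, 289, 166]);
translate([251, 1724, 830]) cube([829, 289, 166]);
translate([251, 2013, 996]) cube([829, 289, 166]);
translate([251, 2302, 1162]) cube([829, 289, 166]);
translate([251, 2591, 1328]) cube([829, 289, 166]);
translate([251, 2880, 1494]) cube([829, 289, 166]);


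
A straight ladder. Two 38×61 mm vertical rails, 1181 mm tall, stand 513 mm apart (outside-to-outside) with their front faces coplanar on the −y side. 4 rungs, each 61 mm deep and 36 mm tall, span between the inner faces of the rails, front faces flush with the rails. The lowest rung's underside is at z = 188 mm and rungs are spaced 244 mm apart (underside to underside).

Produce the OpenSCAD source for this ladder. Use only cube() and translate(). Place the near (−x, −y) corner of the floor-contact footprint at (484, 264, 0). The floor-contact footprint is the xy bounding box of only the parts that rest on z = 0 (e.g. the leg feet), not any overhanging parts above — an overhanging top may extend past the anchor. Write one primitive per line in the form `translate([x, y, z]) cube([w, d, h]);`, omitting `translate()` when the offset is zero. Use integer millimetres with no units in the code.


translate([484, 264, 0]) cube([38, 61, 1181]);
translate([959, 264, 0]) cube([38, 61, 1181]);
translate([522, 264, 188]) cube([437, 61, 36]);
translate([522, 264, 432]) cube([437, 61, 36]);
translate([522, 264, 676]) cube([437, 61, 36]);
translate([522, 264, 920]) cube([437, 61, 36]);


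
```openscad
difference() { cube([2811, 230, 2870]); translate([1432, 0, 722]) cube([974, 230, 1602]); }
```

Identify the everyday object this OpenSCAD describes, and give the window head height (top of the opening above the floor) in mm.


A wall with a window opening. The window head height is 2324 mm.

A wall with a rectangular opening subtracted — a window. Sill at z = 722, opening 1602 mm tall, so the head is at 722 + 1602 = 2324 mm.


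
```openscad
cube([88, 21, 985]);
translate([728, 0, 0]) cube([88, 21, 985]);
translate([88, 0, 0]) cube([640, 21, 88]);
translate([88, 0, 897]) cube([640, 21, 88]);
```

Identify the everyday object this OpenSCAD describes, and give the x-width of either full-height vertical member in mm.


A picture frame. The border width is 88 mm.

Four thin pieces enclosing a rectangular opening — a picture frame. The two full-height stiles are 985 mm tall; the top rail sits at z = 897 and is 88 mm tall, so the border above the opening is 985 − 897 = 88 mm, matching the stile x-width.


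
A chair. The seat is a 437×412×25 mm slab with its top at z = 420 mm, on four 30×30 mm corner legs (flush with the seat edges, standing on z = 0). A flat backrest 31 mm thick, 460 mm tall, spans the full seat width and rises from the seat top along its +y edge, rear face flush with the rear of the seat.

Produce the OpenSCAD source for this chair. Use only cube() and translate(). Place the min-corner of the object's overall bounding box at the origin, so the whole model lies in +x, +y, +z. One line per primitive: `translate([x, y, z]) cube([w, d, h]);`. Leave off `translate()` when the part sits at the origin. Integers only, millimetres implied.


translate([0, 0, 395]) cube([437, 412, 25]);
cube([30, 30, 395]);
translate([407, 0, 0]) cube([30, 30, 395]);
translate([0, 382, 0]) cube([30, 30, 395]);
translate([407, 382, 0]) cube([30, 30, 395]);
translate([0, 381, 420]) cube([437, 31, 460]);


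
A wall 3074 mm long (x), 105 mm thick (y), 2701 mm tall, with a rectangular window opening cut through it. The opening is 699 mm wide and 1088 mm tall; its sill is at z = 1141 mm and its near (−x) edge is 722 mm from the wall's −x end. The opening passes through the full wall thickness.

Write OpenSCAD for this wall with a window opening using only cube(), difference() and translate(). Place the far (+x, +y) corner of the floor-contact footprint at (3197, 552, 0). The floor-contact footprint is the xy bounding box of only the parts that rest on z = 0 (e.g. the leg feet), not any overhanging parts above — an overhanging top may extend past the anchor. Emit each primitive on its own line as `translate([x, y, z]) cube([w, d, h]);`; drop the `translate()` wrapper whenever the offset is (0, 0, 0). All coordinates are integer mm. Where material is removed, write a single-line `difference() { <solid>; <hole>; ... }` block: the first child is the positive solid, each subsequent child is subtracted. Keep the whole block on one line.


difference() { translate([123, 447, 0]) cube([3074, 105, 2701]); translate([845, 447, 1141]) cube([699, 105, 1088]); }


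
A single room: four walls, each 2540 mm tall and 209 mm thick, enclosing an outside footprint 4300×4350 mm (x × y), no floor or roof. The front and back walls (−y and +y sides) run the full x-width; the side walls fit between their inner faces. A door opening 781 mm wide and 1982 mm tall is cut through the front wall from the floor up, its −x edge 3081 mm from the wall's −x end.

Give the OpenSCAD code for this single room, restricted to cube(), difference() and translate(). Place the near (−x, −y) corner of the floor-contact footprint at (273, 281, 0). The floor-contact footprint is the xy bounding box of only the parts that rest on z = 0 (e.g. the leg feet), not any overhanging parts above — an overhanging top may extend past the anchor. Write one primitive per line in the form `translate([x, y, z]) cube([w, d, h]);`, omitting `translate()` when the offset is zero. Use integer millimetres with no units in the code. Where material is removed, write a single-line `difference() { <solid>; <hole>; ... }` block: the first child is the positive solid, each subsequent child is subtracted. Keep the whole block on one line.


difference() { translate([273, 281, 0]) cube([4300, 209, 2540]); translate([3354, 281, 0]) cube([781, 209, 1982]); }
translate([273, 4422, 0]) cube([4300, 209, 2540]);
translate([273, 490, 0]) cube([209, 3932, 2540]);
translate([4364, 490, 0]) cube([209, 3932, 2540]);


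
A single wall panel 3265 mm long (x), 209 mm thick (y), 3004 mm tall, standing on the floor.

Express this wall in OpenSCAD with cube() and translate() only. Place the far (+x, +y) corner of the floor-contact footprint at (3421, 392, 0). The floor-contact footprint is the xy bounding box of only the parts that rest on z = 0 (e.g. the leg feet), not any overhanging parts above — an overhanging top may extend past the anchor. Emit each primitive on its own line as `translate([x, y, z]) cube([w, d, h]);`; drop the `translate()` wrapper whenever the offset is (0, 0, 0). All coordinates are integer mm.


translate([156, 183, 0]) cube([3265, 209, 3004]);


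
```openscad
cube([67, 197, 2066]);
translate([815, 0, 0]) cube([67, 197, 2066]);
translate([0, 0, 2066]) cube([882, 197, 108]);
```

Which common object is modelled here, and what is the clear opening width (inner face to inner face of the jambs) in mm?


A door frame. The clear opening width is 748 mm.

Two 2066 mm tall posts with a header on top — a door frame. The left jamb is 67 mm wide at x = 0; the right jamb starts at x = 815. The clear opening is 815 − 67 = 748 mm.


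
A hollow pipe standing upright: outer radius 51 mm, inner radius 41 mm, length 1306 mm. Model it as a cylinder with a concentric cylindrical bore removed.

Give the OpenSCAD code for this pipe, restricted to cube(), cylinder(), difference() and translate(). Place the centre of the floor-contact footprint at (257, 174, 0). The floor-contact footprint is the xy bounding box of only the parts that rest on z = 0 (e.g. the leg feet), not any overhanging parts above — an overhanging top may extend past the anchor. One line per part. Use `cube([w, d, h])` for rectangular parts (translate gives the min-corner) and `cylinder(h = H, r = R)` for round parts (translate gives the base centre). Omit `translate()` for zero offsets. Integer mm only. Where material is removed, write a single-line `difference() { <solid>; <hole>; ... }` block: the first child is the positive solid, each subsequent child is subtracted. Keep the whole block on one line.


difference() { translate([257, 174, 0]) cylinder(h = 1306, r = 51); translate([257, 174, 0]) cylinder(h = 1306, r = 41); }


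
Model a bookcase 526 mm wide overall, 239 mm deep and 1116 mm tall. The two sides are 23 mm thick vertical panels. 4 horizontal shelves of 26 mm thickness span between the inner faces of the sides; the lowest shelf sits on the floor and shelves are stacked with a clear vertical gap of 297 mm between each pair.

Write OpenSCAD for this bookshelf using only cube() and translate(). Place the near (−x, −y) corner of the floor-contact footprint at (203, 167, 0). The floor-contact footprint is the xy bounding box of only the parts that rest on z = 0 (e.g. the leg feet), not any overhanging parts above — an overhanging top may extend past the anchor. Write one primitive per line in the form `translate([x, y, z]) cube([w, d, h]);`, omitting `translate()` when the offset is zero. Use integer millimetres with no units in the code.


translate([203, 167, 0]) cube([23, 239, 1116]);
translate([706, 167, 0]) cube([23, 239, 1116]);
translate([226, 167, 0]) cube([480, 239, 26]);
translate([226, 167, 323]) cube([480, 239, 26]);
translate([226, 167, 646]) cube([480, 239, 26]);
translate([226, 167, 969]) cube([480, 239, 26]);


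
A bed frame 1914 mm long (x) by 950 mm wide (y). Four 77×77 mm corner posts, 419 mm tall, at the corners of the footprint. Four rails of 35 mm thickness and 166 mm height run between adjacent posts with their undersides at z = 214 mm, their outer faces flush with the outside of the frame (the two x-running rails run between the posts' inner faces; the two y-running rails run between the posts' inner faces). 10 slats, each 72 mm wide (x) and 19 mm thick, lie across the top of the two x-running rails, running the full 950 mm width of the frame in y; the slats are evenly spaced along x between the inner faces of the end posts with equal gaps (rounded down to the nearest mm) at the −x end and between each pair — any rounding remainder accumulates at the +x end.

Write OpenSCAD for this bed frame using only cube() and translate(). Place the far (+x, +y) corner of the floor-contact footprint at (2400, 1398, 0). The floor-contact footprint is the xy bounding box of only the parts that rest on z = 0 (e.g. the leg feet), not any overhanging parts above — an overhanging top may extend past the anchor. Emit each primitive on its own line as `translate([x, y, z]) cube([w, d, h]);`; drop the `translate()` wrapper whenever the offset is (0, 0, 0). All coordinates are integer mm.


translate([486, 448, 0]) cube([77, 77, 419]);
translate([486, 1321, 0]) cube([77, 77, 419]);
translate([2323, 448, 0]) cube([77, 77, 419]);
translate([2323, 1321, 0]) cube([77, 77, 419]);
translate([563, 448, 214]) cube([1760, 35, 166]);
translate([563, 1363, 214]) cube([1760, 35, 166]);
translate([486, 525, 214]) cube([35, 796, 166]);
translate([2365, 525, 214]) cube([35, 796, 166]);
translate([657, 448, 380]) cube([72, 950, 19]);
translate([823, 448, 380]) cube([72, 950, 19]);
translate([989, 448, 380]) cube([72, 950, 19]);
translate([1155, 448, 380]) cube([72, 950, 19]);
translate([1321, 448, 380]) cube([72, 950, 19]);
translate([1487, 448, 380]) cube([72, 950, 19]);
translate([1653, 448, 380]) cube([72, 950, 19]);
translate([1819, 448, 380]) cube([72, 950, 19]);
translate([1985, 448, 380]) cube([72, 950, 19]);
translate([2151, 448, 380]) cube([72, 950, 19]);


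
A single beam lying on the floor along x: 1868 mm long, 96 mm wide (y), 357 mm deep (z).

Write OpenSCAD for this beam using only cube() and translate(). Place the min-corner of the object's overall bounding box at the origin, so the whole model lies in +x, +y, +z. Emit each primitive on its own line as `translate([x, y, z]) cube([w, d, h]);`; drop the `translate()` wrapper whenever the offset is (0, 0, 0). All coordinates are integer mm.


cube([1868, 96, 357]);


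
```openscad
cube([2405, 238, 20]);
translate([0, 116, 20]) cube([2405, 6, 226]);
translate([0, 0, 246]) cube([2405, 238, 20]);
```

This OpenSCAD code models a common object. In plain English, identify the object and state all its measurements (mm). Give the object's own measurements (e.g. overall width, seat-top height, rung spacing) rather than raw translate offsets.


An I-beam lying along x, 2405 mm long. Overall section height 266 mm. Two flanges 238 mm wide (y) and 20 mm thick, one on the floor and one at the top; a web 6 mm thick runs between them, centred on the flange width.


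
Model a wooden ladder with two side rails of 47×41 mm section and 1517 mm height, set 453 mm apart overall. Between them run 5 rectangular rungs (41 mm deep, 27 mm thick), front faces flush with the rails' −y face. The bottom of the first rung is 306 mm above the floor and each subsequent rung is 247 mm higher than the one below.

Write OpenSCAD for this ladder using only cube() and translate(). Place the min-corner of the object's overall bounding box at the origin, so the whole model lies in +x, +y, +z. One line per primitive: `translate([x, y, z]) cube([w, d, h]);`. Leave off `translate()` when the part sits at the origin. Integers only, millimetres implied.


// rung span = 453 - 2*47 = 359
// rung[k] z = 306 + k*247
cube([47, 41, 1517]);
translate([406, 0, 0]) cube([47, 41, 1517]);
translate([47, 0, 306]) cube([359, 41, 27]);
translate([47, 0, 553]) cube([359, 41, 27]);
translate([47, 0, 800]) cube([359, 41, 27]);
translate([47, 0, 1047]) cube([359, 41, 27]);
translate([47, 0, 1294]) cube([359, 41, 27]);


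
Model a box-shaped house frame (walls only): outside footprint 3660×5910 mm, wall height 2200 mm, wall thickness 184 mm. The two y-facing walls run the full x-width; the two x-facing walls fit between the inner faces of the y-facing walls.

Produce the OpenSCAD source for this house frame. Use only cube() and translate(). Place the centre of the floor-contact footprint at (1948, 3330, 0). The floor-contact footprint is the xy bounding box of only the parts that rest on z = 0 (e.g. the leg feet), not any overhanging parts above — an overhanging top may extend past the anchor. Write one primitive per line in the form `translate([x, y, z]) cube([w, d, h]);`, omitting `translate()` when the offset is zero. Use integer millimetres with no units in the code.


translate([118, 375, 0]) cube([3660, 184, 2200]);
translate([118, 6101, 0]) cube([3660, 184, 2200]);
translate([118, 559, 0]) cube([184, 5542, 2200]);
translate([3594, 559, 0]) cube([184, 5542, 2200]);


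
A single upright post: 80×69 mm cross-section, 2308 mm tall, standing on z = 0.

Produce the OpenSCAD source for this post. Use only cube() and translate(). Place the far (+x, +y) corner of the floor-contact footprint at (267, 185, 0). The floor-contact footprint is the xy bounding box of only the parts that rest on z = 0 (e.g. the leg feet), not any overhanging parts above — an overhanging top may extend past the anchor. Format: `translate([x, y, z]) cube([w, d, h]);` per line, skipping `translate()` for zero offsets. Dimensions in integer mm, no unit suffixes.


translate([187, 116, 0]) cube([80, 69, 2308]);


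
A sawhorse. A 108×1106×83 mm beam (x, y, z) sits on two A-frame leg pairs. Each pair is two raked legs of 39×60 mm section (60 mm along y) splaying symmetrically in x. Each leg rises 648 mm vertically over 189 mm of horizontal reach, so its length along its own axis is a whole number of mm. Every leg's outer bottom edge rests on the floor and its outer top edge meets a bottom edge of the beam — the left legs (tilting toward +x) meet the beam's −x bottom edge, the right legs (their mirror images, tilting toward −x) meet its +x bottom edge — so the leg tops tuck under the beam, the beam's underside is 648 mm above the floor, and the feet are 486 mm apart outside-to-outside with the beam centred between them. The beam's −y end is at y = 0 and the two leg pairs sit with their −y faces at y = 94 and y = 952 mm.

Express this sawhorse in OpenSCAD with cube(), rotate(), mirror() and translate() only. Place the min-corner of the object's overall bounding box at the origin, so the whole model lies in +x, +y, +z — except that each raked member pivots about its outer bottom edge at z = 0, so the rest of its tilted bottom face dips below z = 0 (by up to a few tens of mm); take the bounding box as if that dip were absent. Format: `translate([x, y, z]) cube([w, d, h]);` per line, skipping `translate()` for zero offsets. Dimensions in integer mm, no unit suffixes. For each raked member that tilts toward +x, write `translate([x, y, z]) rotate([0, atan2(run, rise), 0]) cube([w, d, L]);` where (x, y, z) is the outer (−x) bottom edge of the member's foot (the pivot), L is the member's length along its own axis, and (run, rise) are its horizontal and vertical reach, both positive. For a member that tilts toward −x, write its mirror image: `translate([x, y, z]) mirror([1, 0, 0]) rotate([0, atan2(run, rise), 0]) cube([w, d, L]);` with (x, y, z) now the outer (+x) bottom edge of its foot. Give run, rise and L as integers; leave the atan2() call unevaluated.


translate([189, 0, 648]) cube([108, 1106, 83]);
translate([0, 94, 0]) rotate([0, atan2(189, 648), 0]) cube([39, 60, 675]);
translate([486, 94, 0]) mirror([1, 0, 0]) rotate([0, atan2(189, 648), 0]) cube([39, 60, 675]);
translate([0, 952, 0]) rotate([0, atan2(189, 648), 0]) cube([39, 60, 675]);
translate([486, 952, 0]) mirror([1, 0, 0]) rotate([0, atan2(189, 648), 0]) cube([39, 60, 675]);


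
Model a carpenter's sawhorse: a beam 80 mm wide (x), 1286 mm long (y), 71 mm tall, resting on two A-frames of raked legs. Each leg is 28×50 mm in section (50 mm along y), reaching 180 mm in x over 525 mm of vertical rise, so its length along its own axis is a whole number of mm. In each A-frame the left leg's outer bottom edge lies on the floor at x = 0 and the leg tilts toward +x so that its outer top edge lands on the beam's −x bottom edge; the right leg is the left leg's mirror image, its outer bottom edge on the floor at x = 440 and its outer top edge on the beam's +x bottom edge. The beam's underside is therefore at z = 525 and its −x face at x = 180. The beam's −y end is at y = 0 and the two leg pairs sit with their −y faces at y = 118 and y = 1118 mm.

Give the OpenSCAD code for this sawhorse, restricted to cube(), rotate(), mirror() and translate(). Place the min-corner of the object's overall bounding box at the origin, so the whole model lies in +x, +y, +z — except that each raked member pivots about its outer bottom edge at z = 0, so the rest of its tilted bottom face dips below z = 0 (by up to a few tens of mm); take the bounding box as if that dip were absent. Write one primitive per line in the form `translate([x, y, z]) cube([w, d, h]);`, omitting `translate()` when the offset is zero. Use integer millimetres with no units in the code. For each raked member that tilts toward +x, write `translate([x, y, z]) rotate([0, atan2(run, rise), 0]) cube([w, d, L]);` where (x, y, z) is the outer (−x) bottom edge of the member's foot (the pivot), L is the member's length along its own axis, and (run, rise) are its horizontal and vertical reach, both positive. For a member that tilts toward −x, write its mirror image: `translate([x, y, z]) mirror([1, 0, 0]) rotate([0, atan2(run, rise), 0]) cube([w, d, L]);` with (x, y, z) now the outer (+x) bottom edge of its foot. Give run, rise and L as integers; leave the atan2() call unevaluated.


// leg length = √(180² + 525²) = 555
// right-leg outer foot x = 2·180 + 80 = 440
// beam min-corner = (180, 0, 525)
translate([180, 0, 525]) cube([80, 1286, 71]);
translate([0, 118, 0]) rotate([0, atan2(180, 525), 0]) cube([28, 50, 555]);
translate([440, 118, 0]) mirror([1, 0, 0]) rotate([0, atan2(180, 525), 0]) cube([28, 50, 555]);
translate([0, 1118, 0]) rotate([0, atan2(180, 525), 0]) cube([28, 50, 555]);
translate([440, 1118, 0]) mirror([1, 0, 0]) rotate([0, atan2(180, 525), 0]) cube([28, 50, 555]);
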